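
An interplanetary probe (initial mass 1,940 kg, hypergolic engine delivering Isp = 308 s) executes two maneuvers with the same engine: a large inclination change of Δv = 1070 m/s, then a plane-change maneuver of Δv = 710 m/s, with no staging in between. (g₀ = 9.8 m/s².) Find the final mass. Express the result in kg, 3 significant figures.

final mass ≈ 1080 kg

v_e = Isp · g₀ = 308 × 9.8 = 3018.4 m/s.
After the first burn: m = 1940 × exp(−1070/3018.4) = 1940 × 0.70153 = 1,360.97 kg.
After the second burn: m = 1,360.97 × exp(−710/3018.4) = 1,360.97 × 0.79039 = 1,075.7 kg.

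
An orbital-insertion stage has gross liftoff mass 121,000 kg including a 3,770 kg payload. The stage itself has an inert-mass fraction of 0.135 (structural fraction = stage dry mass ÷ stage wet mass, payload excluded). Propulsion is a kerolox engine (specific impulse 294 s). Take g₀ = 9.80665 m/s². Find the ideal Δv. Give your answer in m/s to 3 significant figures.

Δv ≈ 5250 m/s

Stage wet mass = m₀ − payload = 121,000 − 3,770 = 117,230 kg.
Stage dry mass = ε × stage wet mass = 0.135 × 117,230 = 15,826.1 kg.
Burnout mass m_f = stage dry + payload = 15,826.1 + 3,770 = 19,596.1 kg.
v_e = Isp · g₀ = 294 × 9.80665 = 2883.2 m/s.
Rocket equation: Δv = v_e · ln(121,000/19,596.1) = 2883.2 × ln(6.175) = 2883.2 × 1.8205 ≈ 5249 m/s.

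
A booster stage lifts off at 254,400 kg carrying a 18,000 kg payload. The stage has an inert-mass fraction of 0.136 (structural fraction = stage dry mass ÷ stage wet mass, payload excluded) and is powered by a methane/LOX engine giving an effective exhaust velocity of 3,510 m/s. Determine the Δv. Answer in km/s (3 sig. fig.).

Δv ≈ 5.70 km/s

Stage wet mass = m₀ − payload = 254,400 − 18,000 = 236,400 kg.
Stage dry mass = ε × stage wet mass = 0.136 × 236,400 = 32,150.4 kg.
Burnout mass m_f = stage dry + payload = 32,150.4 + 18,000 = 50,150.4 kg.
Rocket equation: Δv = v_e · ln(254,400/50,150.4) = 3510.0 × ln(5.073) = 3510.0 × 1.6239 ≈ 5700 m/s.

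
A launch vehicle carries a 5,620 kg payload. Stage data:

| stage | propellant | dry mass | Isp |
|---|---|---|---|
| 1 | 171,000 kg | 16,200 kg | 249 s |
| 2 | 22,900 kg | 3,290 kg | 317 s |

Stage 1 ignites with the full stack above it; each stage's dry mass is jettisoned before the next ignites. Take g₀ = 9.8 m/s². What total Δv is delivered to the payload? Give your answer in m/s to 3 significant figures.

Δv ≈ 7660 m/s

Ignition mass of stage 1 = 171,000+16,200 + 22,900+3,290 + 5,620 = 219,010 kg.
Stage 1: m₀ = 219,010 kg, m_f = 219,010 − 171,000 = 48,010 kg; Δv = 249×9.8×ln(4.562) = 2440.2×1.5177 ≈ 3704 m/s.
Stage 2: m₀ = 31,810 kg, m_f = 31,810 − 22,900 = 8,910 kg; Δv = 317×9.8×ln(3.57) = 3106.6×1.2726 ≈ 3953 m/s.
Total Δv = 3704 + 3953 = 7657 m/s.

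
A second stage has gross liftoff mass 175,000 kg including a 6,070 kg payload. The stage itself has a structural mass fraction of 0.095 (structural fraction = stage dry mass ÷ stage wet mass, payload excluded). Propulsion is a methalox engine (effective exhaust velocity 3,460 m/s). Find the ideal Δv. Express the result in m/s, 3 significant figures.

Stage wet mass = m₀ − payload = 175,000 − 6,070 = 168,930 kg.
Stage dry mass = ε × stage wet mass = 0.095 × 168,930 = 16,048.4 kg.
Burnout mass m_f = stage dry + payload = 16,048.4 + 6,070 = 22,118.4 kg.
By the Tsiolkovsky rocket equation, Δv = v_e · ln(175,000/22,118.4) = 3460.0 × ln(7.912) = 3460.0 × 2.0684 ≈ 7157 m/s.

Δv ≈ 7160 m/s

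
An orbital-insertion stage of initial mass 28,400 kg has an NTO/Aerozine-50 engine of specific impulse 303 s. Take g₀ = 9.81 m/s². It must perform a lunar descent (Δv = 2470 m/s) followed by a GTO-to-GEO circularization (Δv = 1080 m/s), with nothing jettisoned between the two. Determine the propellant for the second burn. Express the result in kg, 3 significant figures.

propellant for the second burn ≈ 3770 kg

v_e = Isp · g₀ = 303 × 9.81 = 2972.4 m/s.
After the first burn: m = 28400 × exp(−2470/2972.4) = 28400 × 0.43563 = 12,371.9 kg.
After the second burn: m = 12,371.9 × exp(−1080/2972.4) = 12,371.9 × 0.69535 = 8,602.8 kg.
Second-burn propellant = 12,371.9 − 8,602.8 = 3,769.1 kg.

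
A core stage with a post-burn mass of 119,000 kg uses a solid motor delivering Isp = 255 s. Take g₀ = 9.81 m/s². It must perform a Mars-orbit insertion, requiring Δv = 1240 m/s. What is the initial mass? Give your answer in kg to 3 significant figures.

initial mass ≈ 195000 kg

v_e = Isp · g₀ = 255 × 9.81 = 2501.6 m/s.
m₀/m_f = exp(Δv / v_e) = exp(1240 / 2501.6) = exp(0.4957) = 1.6416.
m₀ = m_f × 1.6416 = 119,000 × 1.6416 = 195,350 kg.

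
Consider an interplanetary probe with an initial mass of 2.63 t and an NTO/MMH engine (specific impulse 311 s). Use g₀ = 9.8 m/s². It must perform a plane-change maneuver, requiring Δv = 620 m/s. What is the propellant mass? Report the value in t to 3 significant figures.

v_e = Isp · g₀ = 311 × 9.8 = 3047.8 m/s.
By the Tsiolkovsky rocket equation, m₀/m_f = exp(Δv / v_e) = exp(620 / 3047.8) = exp(0.2034) = 1.2256.
m_f = 2.63 / 1.2256 = 2.14589 t, so propellant = m₀ − m_f = 2.63 − 2.14589 = 0.48411 t.

propellant mass ≈ 0.484 t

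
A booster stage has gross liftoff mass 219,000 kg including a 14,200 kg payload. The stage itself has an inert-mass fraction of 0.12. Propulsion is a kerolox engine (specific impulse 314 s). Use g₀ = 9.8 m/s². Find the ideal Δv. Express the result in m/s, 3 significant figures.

Δv ≈ 5330 m/s

Stage wet mass = m₀ − payload = 219,000 − 14,200 = 204,800 kg.
Stage dry mass = ε × stage wet mass = 0.12 × 204,800 = 24,576 kg.
Burnout mass m_f = stage dry + payload = 24,576 + 14,200 = 38,776 kg.
v_e = Isp · g₀ = 314 × 9.8 = 3077.2 m/s.
From the ideal rocket equation, Δv = v_e · ln(219,000/38,776) = 3077.2 × ln(5.648) = 3077.2 × 1.7313 ≈ 5327 m/s.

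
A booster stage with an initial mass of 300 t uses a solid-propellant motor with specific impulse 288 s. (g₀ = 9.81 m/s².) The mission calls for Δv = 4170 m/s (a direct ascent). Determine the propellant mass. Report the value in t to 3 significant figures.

propellant mass ≈ 231 t

v_e = Isp · g₀ = 288 × 9.81 = 2825.3 m/s.
m₀/m_f = exp(Δv / v_e) = exp(4170 / 2825.3) = exp(1.4760) = 4.3752.
m_f = 300 / 4.3752 = 68.5683 t, so propellant = m₀ − m_f = 300 − 68.5683 = 231.4317 t.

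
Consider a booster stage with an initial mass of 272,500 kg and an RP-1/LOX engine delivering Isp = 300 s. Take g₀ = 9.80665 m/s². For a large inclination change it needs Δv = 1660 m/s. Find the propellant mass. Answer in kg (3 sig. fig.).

propellant mass ≈ 118000 kg

v_e = Isp · g₀ = 300 × 9.80665 = 2942.0 m/s.
From the ideal rocket equation, m₀/m_f = exp(Δv / v_e) = exp(1660 / 2942.0) = exp(0.5642) = 1.7581.
m_f = 272,500 / 1.7581 = 154,997 kg, so propellant = m₀ − m_f = 272,500 − 154,997 = 117,503 kg.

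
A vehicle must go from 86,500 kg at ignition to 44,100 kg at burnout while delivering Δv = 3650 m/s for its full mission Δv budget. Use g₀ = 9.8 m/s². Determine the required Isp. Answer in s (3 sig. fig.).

Isp ≈ 553 s

ln(m₀/m_f) = ln(86500/44100) = ln(1.961) = 0.6737.
By the Tsiolkovsky rocket equation, v_e = Δv / ln(m₀/m_f) = 3650 / 0.6737 = 5418.0 m/s.
Isp = v_e / g₀ = 5418.0 / 9.8 = 552.9 s.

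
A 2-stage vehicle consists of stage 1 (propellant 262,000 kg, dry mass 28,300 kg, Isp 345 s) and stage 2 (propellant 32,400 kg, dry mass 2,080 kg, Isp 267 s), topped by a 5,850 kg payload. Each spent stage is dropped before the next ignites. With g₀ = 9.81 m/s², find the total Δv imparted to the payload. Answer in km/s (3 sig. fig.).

Δv ≈ 9.58 km/s

Ignition mass of stage 1 = 262,000+28,300 + 32,400+2,080 + 5,850 = 330,630 kg.
Stage 1: m₀ = 330,630 kg, m_f = 330,630 − 262,000 = 68,630 kg; Δv = 345×9.81×ln(4.818) = 3384.5×1.5723 ≈ 5321 m/s.
Stage 2: m₀ = 40,330 kg, m_f = 40,330 − 32,400 = 7,930 kg; Δv = 267×9.81×ln(5.086) = 2619.3×1.6264 ≈ 4260 m/s.
Total Δv = 5321 + 4260 = 9581 m/s.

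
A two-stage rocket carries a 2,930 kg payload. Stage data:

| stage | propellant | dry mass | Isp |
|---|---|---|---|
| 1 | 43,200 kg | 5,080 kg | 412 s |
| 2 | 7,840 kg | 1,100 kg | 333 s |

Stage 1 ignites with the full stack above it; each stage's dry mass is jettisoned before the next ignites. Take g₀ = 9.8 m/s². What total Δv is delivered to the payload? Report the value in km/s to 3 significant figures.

Δv ≈ 8.64 km/s

Ignition mass of stage 1 = 43,200+5,080 + 7,840+1,100 + 2,930 = 60,150 kg.
Stage 1: m₀ = 60,150 kg, m_f = 60,150 − 43,200 = 16,950 kg; Δv = 412×9.8×ln(3.549) = 4037.6×1.2666 ≈ 5114 m/s.
Stage 2: m₀ = 11,870 kg, m_f = 11,870 − 7,840 = 4,030 kg; Δv = 333×9.8×ln(2.945) = 3263.4×1.0802 ≈ 3525 m/s.
Total Δv = 5114 + 3525 = 8639 m/s.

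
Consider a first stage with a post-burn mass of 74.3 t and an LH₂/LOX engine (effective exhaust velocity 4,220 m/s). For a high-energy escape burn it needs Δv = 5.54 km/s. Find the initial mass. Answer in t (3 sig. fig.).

initial mass ≈ 276 t

m₀/m_f = exp(Δv / v_e) = exp(5540 / 4220.0) = exp(1.3128) = 3.7166.
m₀ = m_f × 3.7166 = 74.3 × 3.7166 = 276.143 t.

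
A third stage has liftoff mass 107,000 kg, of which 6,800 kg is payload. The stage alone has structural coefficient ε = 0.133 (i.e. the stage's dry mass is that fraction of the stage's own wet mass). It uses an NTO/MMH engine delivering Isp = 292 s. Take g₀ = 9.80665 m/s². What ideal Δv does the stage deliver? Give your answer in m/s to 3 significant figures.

Stage wet mass = m₀ − payload = 107,000 − 6,800 = 100,200 kg.
Stage dry mass = ε × stage wet mass = 0.133 × 100,200 = 13,326.6 kg.
Burnout mass m_f = stage dry + payload = 13,326.6 + 6,800 = 20,126.6 kg.
v_e = Isp · g₀ = 292 × 9.80665 = 2863.5 m/s.
Δv = v_e · ln(107,000/20,126.6) = 2863.5 × ln(5.316) = 2863.5 × 1.6708 ≈ 4784 m/s.

Δv ≈ 4780 m/s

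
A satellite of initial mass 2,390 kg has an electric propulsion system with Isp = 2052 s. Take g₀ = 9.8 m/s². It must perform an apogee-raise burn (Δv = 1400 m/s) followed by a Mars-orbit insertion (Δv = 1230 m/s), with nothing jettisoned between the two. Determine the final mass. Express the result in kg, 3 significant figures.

final mass ≈ 2100 kg

v_e = Isp · g₀ = 2052 × 9.8 = 20109.6 m/s.
After the first burn: m = 2390 × exp(−1400/20109.6) = 2390 × 0.93275 = 2,229.27 kg.
After the second burn: m = 2,229.27 × exp(−1230/20109.6) = 2,229.27 × 0.94067 = 2,097.01 kg.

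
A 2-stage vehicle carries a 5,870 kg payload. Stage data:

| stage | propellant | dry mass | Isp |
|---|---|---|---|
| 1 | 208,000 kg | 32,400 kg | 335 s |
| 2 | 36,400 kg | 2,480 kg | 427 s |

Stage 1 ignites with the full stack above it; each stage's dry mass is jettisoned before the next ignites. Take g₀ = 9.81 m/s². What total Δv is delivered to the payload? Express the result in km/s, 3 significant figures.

Δv ≈ 11.3 km/s

Ignition mass of stage 1 = 208,000+32,400 + 36,400+2,480 + 5,870 = 285,150 kg.
Stage 1: m₀ = 285,150 kg, m_f = 285,150 − 208,000 = 77,150 kg; Δv = 335×9.81×ln(3.696) = 3286.4×1.3073 ≈ 4296 m/s.
Stage 2: m₀ = 44,750 kg, m_f = 44,750 − 36,400 = 8,350 kg; Δv = 427×9.81×ln(5.359) = 4188.9×1.6788 ≈ 7032 m/s.
Total Δv = 4296 + 7032 = 11328 m/s.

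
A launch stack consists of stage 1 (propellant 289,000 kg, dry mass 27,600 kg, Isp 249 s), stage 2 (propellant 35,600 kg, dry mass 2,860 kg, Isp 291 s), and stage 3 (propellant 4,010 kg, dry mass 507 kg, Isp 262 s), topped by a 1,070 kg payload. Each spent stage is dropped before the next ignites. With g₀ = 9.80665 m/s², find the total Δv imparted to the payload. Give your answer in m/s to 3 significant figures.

Δv ≈ 11900 m/s

Ignition mass of stage 1 = 289,000+27,600 + 35,600+2,860 + 4,010+507 + 1,070 = 360,647 kg.
Stage 1: m₀ = 360,647 kg, m_f = 360,647 − 289,000 = 71,647 kg; Δv = 249×9.80665×ln(5.034) = 2441.9×1.6161 ≈ 3946 m/s.
Stage 2: m₀ = 44,047 kg, m_f = 44,047 − 35,600 = 8,447 kg; Δv = 291×9.80665×ln(5.215) = 2853.7×1.6514 ≈ 4713 m/s.
Stage 3: m₀ = 5,587 kg, m_f = 5,587 − 4,010 = 1,577 kg; Δv = 262×9.80665×ln(3.543) = 2569.3×1.2649 ≈ 3250 m/s.
Total Δv = 3946 + 4713 + 3250 = 11909 m/s.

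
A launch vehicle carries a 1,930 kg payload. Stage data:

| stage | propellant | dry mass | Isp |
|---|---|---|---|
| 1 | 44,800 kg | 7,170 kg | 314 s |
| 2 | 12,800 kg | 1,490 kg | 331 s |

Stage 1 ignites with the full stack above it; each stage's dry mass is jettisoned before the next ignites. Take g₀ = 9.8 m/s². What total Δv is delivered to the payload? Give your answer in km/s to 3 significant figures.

Δv ≈ 8.34 km/s

Ignition mass of stage 1 = 44,800+7,170 + 12,800+1,490 + 1,930 = 68,190 kg.
Stage 1: m₀ = 68,190 kg, m_f = 68,190 − 44,800 = 23,390 kg; Δv = 314×9.8×ln(2.915) = 3077.2×1.0700 ≈ 3293 m/s.
Stage 2: m₀ = 16,220 kg, m_f = 16,220 − 12,800 = 3,420 kg; Δv = 331×9.8×ln(4.743) = 3243.8×1.5566 ≈ 5049 m/s.
Total Δv = 3293 + 5049 = 8342 m/s.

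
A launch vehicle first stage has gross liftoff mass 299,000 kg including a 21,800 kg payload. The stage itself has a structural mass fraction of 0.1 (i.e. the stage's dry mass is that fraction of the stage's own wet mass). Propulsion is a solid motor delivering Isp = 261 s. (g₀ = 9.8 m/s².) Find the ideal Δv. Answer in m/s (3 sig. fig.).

Stage wet mass = m₀ − payload = 299,000 − 21,800 = 277,200 kg.
Stage dry mass = ε × stage wet mass = 0.1 × 277,200 = 27,720 kg.
Burnout mass m_f = stage dry + payload = 27,720 + 21,800 = 49,520 kg.
v_e = Isp · g₀ = 261 × 9.8 = 2557.8 m/s.
Using Δv = v_e ln(m₀/m_f): Δv = v_e · ln(299,000/49,520) = 2557.8 × ln(6.038) = 2557.8 × 1.7981 ≈ 4599 m/s.

Δv ≈ 4600 m/s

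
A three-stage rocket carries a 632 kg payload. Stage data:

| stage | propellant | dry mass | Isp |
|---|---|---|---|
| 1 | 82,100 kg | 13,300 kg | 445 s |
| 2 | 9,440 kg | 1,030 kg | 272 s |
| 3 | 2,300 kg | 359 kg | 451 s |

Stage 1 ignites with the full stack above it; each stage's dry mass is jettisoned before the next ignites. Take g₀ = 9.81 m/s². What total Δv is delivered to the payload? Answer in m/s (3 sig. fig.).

Ignition mass of stage 1 = 82,100+13,300 + 9,440+1,030 + 2,300+359 + 632 = 109,161 kg.
Stage 1: m₀ = 109,161 kg, m_f = 109,161 − 82,100 = 27,061 kg; Δv = 445×9.81×ln(4.034) = 4365.4×1.3947 ≈ 6089 m/s.
Stage 2: m₀ = 13,761 kg, m_f = 13,761 − 9,440 = 4,321 kg; Δv = 272×9.81×ln(3.185) = 2668.3×1.1584 ≈ 3091 m/s.
Stage 3: m₀ = 3,291 kg, m_f = 3,291 − 2,300 = 991 kg; Δv = 451×9.81×ln(3.321) = 4424.3×1.2002 ≈ 5310 m/s.
Total Δv = 6089 + 3091 + 5310 = 14490 m/s.

Δv ≈ 14500 m/s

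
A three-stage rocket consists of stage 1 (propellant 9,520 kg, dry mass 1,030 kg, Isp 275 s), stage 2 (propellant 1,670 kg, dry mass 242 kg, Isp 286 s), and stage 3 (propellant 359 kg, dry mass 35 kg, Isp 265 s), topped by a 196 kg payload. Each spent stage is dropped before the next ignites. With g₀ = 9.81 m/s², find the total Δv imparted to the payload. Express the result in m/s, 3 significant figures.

Ignition mass of stage 1 = 9,520+1,030 + 1,670+242 + 359+35 + 196 = 13,052 kg.
Stage 1: m₀ = 13,052 kg, m_f = 13,052 − 9,520 = 3,532 kg; Δv = 275×9.81×ln(3.695) = 2697.8×1.3071 ≈ 3526 m/s.
Stage 2: m₀ = 2,502 kg, m_f = 2,502 − 1,670 = 832 kg; Δv = 286×9.81×ln(3.007) = 2805.7×1.1010 ≈ 3089 m/s.
Stage 3: m₀ = 590 kg, m_f = 590 − 359 = 231 kg; Δv = 265×9.81×ln(2.554) = 2599.7×0.9377 ≈ 2438 m/s.
Total Δv = 3526 + 3089 + 2438 = 9053 m/s.

Δv ≈ 9050 m/s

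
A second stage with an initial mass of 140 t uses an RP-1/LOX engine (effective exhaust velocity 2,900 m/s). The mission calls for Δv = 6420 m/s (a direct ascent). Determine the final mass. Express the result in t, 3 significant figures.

Rocket equation: m₀/m_f = exp(Δv / v_e) = exp(6420 / 2900.0) = exp(2.2138) = 9.1504.
m_f = m₀ / 9.1504 = 140 / 9.1504 = 15.2999 t.

final mass ≈ 15.3 t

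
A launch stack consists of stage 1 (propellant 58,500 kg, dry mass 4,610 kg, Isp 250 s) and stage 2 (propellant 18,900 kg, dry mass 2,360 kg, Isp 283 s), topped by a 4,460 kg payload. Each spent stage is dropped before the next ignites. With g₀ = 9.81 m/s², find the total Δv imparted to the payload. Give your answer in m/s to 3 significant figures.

Δv ≈ 6320 m/s

Ignition mass of stage 1 = 58,500+4,610 + 18,900+2,360 + 4,460 = 88,830 kg.
Stage 1: m₀ = 88,830 kg, m_f = 88,830 − 58,500 = 30,330 kg; Δv = 250×9.81×ln(2.929) = 2452.5×1.0746 ≈ 2635 m/s.
Stage 2: m₀ = 25,720 kg, m_f = 25,720 − 18,900 = 6,820 kg; Δv = 283×9.81×ln(3.771) = 2776.2×1.3274 ≈ 3685 m/s.
Total Δv = 2635 + 3685 = 6320 m/s.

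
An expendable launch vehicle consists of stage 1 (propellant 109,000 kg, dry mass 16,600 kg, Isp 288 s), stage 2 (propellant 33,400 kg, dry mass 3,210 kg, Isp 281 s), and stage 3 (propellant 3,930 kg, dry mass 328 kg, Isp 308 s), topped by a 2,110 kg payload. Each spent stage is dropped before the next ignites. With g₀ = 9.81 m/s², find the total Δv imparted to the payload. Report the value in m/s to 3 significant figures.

Δv ≈ 9980 m/s

Ignition mass of stage 1 = 109,000+16,600 + 33,400+3,210 + 3,930+328 + 2,110 = 168,578 kg.
Stage 1: m₀ = 168,578 kg, m_f = 168,578 − 109,000 = 59,578 kg; Δv = 288×9.81×ln(2.83) = 2825.3×1.0401 ≈ 2939 m/s.
Stage 2: m₀ = 42,978 kg, m_f = 42,978 − 33,400 = 9,578 kg; Δv = 281×9.81×ln(4.487) = 2756.6×1.5012 ≈ 4138 m/s.
Stage 3: m₀ = 6,368 kg, m_f = 6,368 − 3,930 = 2,438 kg; Δv = 308×9.81×ln(2.612) = 3021.5×0.9601 ≈ 2901 m/s.
Total Δv = 2939 + 4138 + 2901 = 9978 m/s.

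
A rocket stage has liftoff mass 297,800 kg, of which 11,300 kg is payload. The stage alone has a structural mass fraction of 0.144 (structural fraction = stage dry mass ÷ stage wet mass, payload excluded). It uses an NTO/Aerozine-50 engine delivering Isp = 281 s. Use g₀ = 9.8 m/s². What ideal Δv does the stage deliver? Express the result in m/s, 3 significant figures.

Stage wet mass = m₀ − payload = 297,800 − 11,300 = 286,500 kg.
Stage dry mass = ε × stage wet mass = 0.144 × 286,500 = 41,256 kg.
Burnout mass m_f = stage dry + payload = 41,256 + 11,300 = 52,556 kg.
v_e = Isp · g₀ = 281 × 9.8 = 2753.8 m/s.
Δv = v_e · ln(297,800/52,556) = 2753.8 × ln(5.666) = 2753.8 × 1.7345 ≈ 4777 m/s.

Δv ≈ 4780 m/s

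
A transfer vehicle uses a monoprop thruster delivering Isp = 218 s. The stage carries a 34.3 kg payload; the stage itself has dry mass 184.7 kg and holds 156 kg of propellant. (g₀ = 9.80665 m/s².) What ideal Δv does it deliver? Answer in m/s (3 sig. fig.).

v_e = Isp · g₀ = 218 × 9.80665 = 2137.8 m/s.
m₀ = payload + dry + propellant = 34.3 + 184.7 + 156 = 375 kg.
m_f = payload + dry = 34.3 + 184.7 = 219 kg.
Rocket equation: Δv = v_e · ln(m₀/m_f) = 2137.8 × ln(1.712) = 2137.8 × 0.5379 ≈ 1149.9 m/s.

Δv ≈ 1150 m/s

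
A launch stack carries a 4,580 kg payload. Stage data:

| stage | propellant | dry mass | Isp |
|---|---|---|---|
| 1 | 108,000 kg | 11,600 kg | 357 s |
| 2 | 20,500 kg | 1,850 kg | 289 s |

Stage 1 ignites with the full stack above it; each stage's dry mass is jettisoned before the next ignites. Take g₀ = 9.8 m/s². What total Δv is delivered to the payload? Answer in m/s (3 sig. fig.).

Δv ≈ 8730 m/s

Ignition mass of stage 1 = 108,000+11,600 + 20,500+1,850 + 4,580 = 146,530 kg.
Stage 1: m₀ = 146,530 kg, m_f = 146,530 − 108,000 = 38,530 kg; Δv = 357×9.8×ln(3.803) = 3498.6×1.3358 ≈ 4673 m/s.
Stage 2: m₀ = 26,930 kg, m_f = 26,930 − 20,500 = 6,430 kg; Δv = 289×9.8×ln(4.188) = 2832.2×1.4323 ≈ 4056 m/s.
Total Δv = 4673 + 4056 = 8729 m/s.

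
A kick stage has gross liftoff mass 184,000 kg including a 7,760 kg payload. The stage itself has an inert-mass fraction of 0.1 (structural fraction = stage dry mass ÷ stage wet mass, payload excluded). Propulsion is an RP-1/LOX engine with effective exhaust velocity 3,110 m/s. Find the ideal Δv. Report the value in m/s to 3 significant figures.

Δv ≈ 6160 m/s

Stage wet mass = m₀ − payload = 184,000 − 7,760 = 176,240 kg.
Stage dry mass = ε × stage wet mass = 0.1 × 176,240 = 17,624 kg.
Burnout mass m_f = stage dry + payload = 17,624 + 7,760 = 25,384 kg.
From the ideal rocket equation, Δv = v_e · ln(184,000/25,384) = 3110.0 × ln(7.249) = 3110.0 × 1.9808 ≈ 6160 m/s.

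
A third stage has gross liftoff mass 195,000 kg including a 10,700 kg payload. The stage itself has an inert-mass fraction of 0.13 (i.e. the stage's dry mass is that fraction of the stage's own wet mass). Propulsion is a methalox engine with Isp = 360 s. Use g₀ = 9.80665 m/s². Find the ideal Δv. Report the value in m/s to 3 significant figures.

Δv ≈ 6100 m/s

Stage wet mass = m₀ − payload = 195,000 − 10,700 = 184,300 kg.
Stage dry mass = ε × stage wet mass = 0.13 × 184,300 = 23,959 kg.
Burnout mass m_f = stage dry + payload = 23,959 + 10,700 = 34,659 kg.
v_e = Isp · g₀ = 360 × 9.80665 = 3530.4 m/s.
Using Δv = v_e ln(m₀/m_f): Δv = v_e · ln(195,000/34,659) = 3530.4 × ln(5.626) = 3530.4 × 1.7274 ≈ 6099 m/s.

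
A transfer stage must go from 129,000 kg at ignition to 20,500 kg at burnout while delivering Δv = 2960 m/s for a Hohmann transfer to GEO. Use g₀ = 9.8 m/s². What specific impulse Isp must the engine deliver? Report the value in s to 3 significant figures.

Isp ≈ 164 s

ln(m₀/m_f) = ln(129000/20500) = ln(6.293) = 1.8394.
Using Δv = v_e ln(m₀/m_f): v_e = Δv / ln(m₀/m_f) = 2960 / 1.8394 = 1609.2 m/s.
Isp = v_e / g₀ = 1609.2 / 9.8 = 164.2 s.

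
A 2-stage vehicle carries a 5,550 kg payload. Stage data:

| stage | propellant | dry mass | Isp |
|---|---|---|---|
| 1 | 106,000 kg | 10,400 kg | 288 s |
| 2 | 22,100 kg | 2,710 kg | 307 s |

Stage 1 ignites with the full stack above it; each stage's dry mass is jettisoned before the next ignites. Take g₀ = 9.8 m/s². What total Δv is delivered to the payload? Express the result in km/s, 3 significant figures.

Δv ≈ 7.53 km/s

Ignition mass of stage 1 = 106,000+10,400 + 22,100+2,710 + 5,550 = 146,760 kg.
Stage 1: m₀ = 146,760 kg, m_f = 146,760 − 106,000 = 40,760 kg; Δv = 288×9.8×ln(3.601) = 2822.4×1.2811 ≈ 3616 m/s.
Stage 2: m₀ = 30,360 kg, m_f = 30,360 − 22,100 = 8,260 kg; Δv = 307×9.8×ln(3.676) = 3008.6×1.3017 ≈ 3916 m/s.
Total Δv = 3616 + 3916 = 7532 m/s.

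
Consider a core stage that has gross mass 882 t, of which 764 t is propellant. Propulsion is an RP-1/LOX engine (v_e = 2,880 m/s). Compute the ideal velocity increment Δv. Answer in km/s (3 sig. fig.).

m_f = m₀ − m_prop = 882 − 764 = 118 t.
By the Tsiolkovsky rocket equation, Δv = v_e · ln(m₀/m_f) = 2880.0 × ln(7.475) = 2880.0 × 2.0115 ≈ 5793.1 m/s.

Δv ≈ 5.79 km/s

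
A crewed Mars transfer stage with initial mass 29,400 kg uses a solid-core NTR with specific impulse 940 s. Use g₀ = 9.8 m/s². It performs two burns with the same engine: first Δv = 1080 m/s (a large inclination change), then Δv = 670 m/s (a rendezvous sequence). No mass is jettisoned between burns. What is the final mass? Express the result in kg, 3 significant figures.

final mass ≈ 24300 kg

v_e = Isp · g₀ = 940 × 9.8 = 9212.0 m/s.
After the first burn: m = 29400 × exp(−1080/9212.0) = 29400 × 0.88937 = 26,147.5 kg.
After the second burn: m = 26,147.5 × exp(−670/9212.0) = 26,147.5 × 0.92985 = 24,313.3 kg.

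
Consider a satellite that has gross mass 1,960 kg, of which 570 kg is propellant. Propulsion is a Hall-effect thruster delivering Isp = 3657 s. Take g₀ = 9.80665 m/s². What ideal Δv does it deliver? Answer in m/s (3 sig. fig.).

v_e = Isp · g₀ = 3657 × 9.80665 = 35862.9 m/s.
m_f = m₀ − m_prop = 1,960 − 570 = 1,390 kg.
Using Δv = v_e ln(m₀/m_f): Δv = v_e · ln(m₀/m_f) = 35862.9 × ln(1.41) = 35862.9 × 0.3436 ≈ 12324.0 m/s.

Δv ≈ 12300 m/s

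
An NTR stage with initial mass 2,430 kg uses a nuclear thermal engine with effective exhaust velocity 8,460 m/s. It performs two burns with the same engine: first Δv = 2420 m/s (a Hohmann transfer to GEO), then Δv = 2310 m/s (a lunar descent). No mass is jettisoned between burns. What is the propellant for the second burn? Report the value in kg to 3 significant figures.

propellant for the second burn ≈ 436 kg

After the first burn: m = 2430 × exp(−2420/8460.0) = 2430 × 0.75122 = 1,825.46 kg.
After the second burn: m = 1,825.46 × exp(−2310/8460.0) = 1,825.46 × 0.76106 = 1,389.28 kg.
Second-burn propellant = 1,825.46 − 1,389.28 = 436.18 kg.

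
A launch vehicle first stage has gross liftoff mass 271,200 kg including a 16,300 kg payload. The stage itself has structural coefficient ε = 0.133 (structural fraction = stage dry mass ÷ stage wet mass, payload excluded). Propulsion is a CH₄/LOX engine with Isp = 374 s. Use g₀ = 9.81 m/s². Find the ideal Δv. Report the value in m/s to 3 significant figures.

Δv ≈ 6190 m/s

Stage wet mass = m₀ − payload = 271,200 − 16,300 = 254,900 kg.
Stage dry mass = ε × stage wet mass = 0.133 × 254,900 = 33,901.7 kg.
Burnout mass m_f = stage dry + payload = 33,901.7 + 16,300 = 50,201.7 kg.
v_e = Isp · g₀ = 374 × 9.81 = 3668.9 m/s.
From the ideal rocket equation, Δv = v_e · ln(271,200/50,201.7) = 3668.9 × ln(5.402) = 3668.9 × 1.6868 ≈ 6189 m/s.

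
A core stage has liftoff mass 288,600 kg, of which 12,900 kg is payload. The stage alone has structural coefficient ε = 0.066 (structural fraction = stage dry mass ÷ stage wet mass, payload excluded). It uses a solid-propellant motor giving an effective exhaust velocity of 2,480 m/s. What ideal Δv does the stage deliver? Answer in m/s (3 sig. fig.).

Δv ≈ 5530 m/s

Stage wet mass = m₀ − payload = 288,600 − 12,900 = 275,700 kg.
Stage dry mass = ε × stage wet mass = 0.066 × 275,700 = 18,196.2 kg.
Burnout mass m_f = stage dry + payload = 18,196.2 + 12,900 = 31,096.2 kg.
By the Tsiolkovsky rocket equation, Δv = v_e · ln(288,600/31,096.2) = 2480.0 × ln(9.281) = 2480.0 × 2.2280 ≈ 5525 m/s.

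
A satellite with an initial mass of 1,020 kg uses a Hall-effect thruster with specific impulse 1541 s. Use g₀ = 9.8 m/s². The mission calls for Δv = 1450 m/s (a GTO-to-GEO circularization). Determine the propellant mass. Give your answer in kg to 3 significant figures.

propellant mass ≈ 93.4 kg

v_e = Isp · g₀ = 1541 × 9.8 = 15101.8 m/s.
Rocket equation: m₀/m_f = exp(Δv / v_e) = exp(1450 / 15101.8) = exp(0.0960) = 1.1008.
m_f = 1,020 / 1.1008 = 926.599 kg, so propellant = m₀ − m_f = 1,020 − 926.599 = 93.401 kg.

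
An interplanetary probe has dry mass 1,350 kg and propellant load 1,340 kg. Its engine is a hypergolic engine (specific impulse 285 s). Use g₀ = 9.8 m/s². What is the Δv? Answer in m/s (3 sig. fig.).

Δv ≈ 1930 m/s

v_e = Isp · g₀ = 285 × 9.8 = 2793.0 m/s.
m₀ = m_dry + m_prop = 1,350 + 1,340 = 2,690 kg.
By the Tsiolkovsky rocket equation, Δv = v_e · ln(m₀/m_f) = 2793.0 × ln(1.993) = 2793.0 × 0.6894 ≈ 1925.6 m/s.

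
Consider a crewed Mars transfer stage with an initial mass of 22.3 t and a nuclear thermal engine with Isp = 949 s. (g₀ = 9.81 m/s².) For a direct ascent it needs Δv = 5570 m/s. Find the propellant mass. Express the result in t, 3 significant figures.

v_e = Isp · g₀ = 949 × 9.81 = 9309.7 m/s.
m₀/m_f = exp(Δv / v_e) = exp(5570 / 9309.7) = exp(0.5983) = 1.8190.
m_f = 22.3 / 1.8190 = 12.2595 t, so propellant = m₀ − m_f = 22.3 − 12.2595 = 10.0405 t.

propellant mass ≈ 10.0 t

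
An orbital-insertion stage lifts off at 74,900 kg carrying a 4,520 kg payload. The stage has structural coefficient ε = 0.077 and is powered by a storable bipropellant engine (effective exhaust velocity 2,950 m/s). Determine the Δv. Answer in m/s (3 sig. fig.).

Δv ≈ 5960 m/s

Stage wet mass = m₀ − payload = 74,900 − 4,520 = 70,380 kg.
Stage dry mass = ε × stage wet mass = 0.077 × 70,380 = 5,419.26 kg.
Burnout mass m_f = stage dry + payload = 5,419.26 + 4,520 = 9,939.26 kg.
Using Δv = v_e ln(m₀/m_f): Δv = v_e · ln(74,900/9,939.26) = 2950.0 × ln(7.536) = 2950.0 × 2.0197 ≈ 5958 m/s.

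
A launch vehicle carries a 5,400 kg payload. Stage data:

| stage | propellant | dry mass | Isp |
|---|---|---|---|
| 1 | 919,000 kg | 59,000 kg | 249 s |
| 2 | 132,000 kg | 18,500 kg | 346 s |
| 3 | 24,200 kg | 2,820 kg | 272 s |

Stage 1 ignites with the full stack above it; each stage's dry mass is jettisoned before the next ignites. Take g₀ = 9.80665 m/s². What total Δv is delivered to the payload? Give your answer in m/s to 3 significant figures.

Ignition mass of stage 1 = 919,000+59,000 + 132,000+18,500 + 24,200+2,820 + 5,400 = 1,160,920 kg.
Stage 1: m₀ = 1,160,920 kg, m_f = 1,160,920 − 919,000 = 241,920 kg; Δv = 249×9.80665×ln(4.799) = 2441.9×1.5684 ≈ 3830 m/s.
Stage 2: m₀ = 182,920 kg, m_f = 182,920 − 132,000 = 50,920 kg; Δv = 346×9.80665×ln(3.592) = 3393.1×1.2788 ≈ 4339 m/s.
Stage 3: m₀ = 32,420 kg, m_f = 32,420 − 24,200 = 8,220 kg; Δv = 272×9.80665×ln(3.944) = 2667.4×1.3722 ≈ 3660 m/s.
Total Δv = 3830 + 4339 + 3660 = 11829 m/s.

Δv ≈ 11800 m/s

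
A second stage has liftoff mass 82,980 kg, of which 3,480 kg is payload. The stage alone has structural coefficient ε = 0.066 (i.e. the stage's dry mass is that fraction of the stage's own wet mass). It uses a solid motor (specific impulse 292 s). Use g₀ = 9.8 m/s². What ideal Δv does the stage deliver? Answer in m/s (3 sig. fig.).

Stage wet mass = m₀ − payload = 82,980 − 3,480 = 79,500 kg.
Stage dry mass = ε × stage wet mass = 0.066 × 79,500 = 5,247 kg.
Burnout mass m_f = stage dry + payload = 5,247 + 3,480 = 8,727 kg.
v_e = Isp · g₀ = 292 × 9.8 = 2861.6 m/s.
By the Tsiolkovsky rocket equation, Δv = v_e · ln(82,980/8,727) = 2861.6 × ln(9.508) = 2861.6 × 2.2522 ≈ 6445 m/s.

Δv ≈ 6440 m/s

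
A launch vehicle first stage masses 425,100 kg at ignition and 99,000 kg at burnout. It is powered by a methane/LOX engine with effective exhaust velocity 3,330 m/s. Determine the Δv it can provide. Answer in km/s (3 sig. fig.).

Δv ≈ 4.85 km/s

Δv = v_e · ln(m₀/m_f) = 3330.0 × ln(4.294) = 3330.0 × 1.4572 ≈ 4852.5 m/s.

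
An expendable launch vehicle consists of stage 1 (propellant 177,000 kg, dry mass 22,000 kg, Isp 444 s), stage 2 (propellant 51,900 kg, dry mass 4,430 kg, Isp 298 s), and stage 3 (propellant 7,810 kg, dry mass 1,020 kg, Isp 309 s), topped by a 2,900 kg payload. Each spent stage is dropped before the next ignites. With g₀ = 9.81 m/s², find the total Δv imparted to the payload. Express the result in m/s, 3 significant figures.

Δv ≈ 12300 m/s

Ignition mass of stage 1 = 177,000+22,000 + 51,900+4,430 + 7,810+1,020 + 2,900 = 267,060 kg.
Stage 1: m₀ = 267,060 kg, m_f = 267,060 − 177,000 = 90,060 kg; Δv = 444×9.81×ln(2.965) = 4355.6×1.0870 ≈ 4735 m/s.
Stage 2: m₀ = 68,060 kg, m_f = 68,060 − 51,900 = 16,160 kg; Δv = 298×9.81×ln(4.212) = 2923.4×1.4379 ≈ 4203 m/s.
Stage 3: m₀ = 11,730 kg, m_f = 11,730 − 7,810 = 3,920 kg; Δv = 309×9.81×ln(2.992) = 3031.3×1.0961 ≈ 3322 m/s.
Total Δv = 4735 + 4203 + 3322 = 12260 m/s.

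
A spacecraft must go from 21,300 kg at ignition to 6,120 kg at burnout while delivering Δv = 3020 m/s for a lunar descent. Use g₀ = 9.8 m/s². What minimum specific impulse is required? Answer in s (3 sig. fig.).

ln(m₀/m_f) = ln(21300/6120) = ln(3.48) = 1.2471.
By the Tsiolkovsky rocket equation, v_e = Δv / ln(m₀/m_f) = 3020 / 1.2471 = 2421.5 m/s.
Isp = v_e / g₀ = 2421.5 / 9.8 = 247.1 s.

Isp ≈ 247 s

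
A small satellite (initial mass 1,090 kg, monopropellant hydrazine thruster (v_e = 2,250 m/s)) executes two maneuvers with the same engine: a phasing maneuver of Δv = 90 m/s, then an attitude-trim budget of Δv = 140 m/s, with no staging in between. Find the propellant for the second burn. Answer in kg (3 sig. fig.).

After the first burn: m = 1090 × exp(−90/2250.0) = 1090 × 0.96079 = 1,047.26 kg.
After the second burn: m = 1,047.26 × exp(−140/2250.0) = 1,047.26 × 0.93967 = 984.079 kg.
Second-burn propellant = 1,047.26 − 984.079 = 63.181 kg.

propellant for the second burn ≈ 63.2 kg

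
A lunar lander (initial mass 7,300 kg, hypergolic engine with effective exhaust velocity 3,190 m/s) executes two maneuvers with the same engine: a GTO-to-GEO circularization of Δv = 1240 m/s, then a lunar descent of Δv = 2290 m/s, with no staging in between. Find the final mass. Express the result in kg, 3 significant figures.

After the first burn: m = 7300 × exp(−1240/3190.0) = 7300 × 0.67793 = 4,948.89 kg.
After the second burn: m = 4,948.89 × exp(−2290/3190.0) = 4,948.89 × 0.48779 = 2,414.02 kg.

final mass ≈ 2410 kg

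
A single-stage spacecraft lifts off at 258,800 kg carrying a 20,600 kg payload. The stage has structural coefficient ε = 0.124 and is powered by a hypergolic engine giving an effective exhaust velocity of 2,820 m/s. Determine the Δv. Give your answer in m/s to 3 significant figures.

Δv ≈ 4630 m/s

Stage wet mass = m₀ − payload = 258,800 − 20,600 = 238,200 kg.
Stage dry mass = ε × stage wet mass = 0.124 × 238,200 = 29,536.8 kg.
Burnout mass m_f = stage dry + payload = 29,536.8 + 20,600 = 50,136.8 kg.
From the ideal rocket equation, Δv = v_e · ln(258,800/50,136.8) = 2820.0 × ln(5.162) = 2820.0 × 1.6413 ≈ 4628 m/s.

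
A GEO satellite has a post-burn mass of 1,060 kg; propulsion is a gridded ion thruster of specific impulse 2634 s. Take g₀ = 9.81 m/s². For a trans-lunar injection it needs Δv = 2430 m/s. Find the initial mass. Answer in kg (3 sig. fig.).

v_e = Isp · g₀ = 2634 × 9.81 = 25839.5 m/s.
Using Δv = v_e ln(m₀/m_f): m₀/m_f = exp(Δv / v_e) = exp(2430 / 25839.5) = exp(0.0940) = 1.0986.
m₀ = m_f × 1.0986 = 1,060 × 1.0986 = 1,164.52 kg.

initial mass ≈ 1160 kg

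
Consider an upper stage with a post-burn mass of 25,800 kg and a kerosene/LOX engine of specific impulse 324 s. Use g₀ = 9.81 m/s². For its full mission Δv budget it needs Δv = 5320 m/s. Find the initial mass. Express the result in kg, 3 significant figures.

v_e = Isp · g₀ = 324 × 9.81 = 3178.4 m/s.
m₀/m_f = exp(Δv / v_e) = exp(5320 / 3178.4) = exp(1.6738) = 5.3323.
m₀ = m_f × 5.3323 = 25,800 × 5.3323 = 137,573 kg.

initial mass ≈ 138000 kg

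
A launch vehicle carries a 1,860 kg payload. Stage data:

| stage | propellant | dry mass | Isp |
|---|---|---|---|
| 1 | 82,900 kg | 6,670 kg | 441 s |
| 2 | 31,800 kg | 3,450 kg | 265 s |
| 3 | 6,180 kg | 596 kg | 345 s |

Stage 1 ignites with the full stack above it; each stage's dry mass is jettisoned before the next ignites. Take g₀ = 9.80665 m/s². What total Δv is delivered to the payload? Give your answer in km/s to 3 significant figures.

Δv ≈ 11.8 km/s

Ignition mass of stage 1 = 82,900+6,670 + 31,800+3,450 + 6,180+596 + 1,860 = 133,456 kg.
Stage 1: m₀ = 133,456 kg, m_f = 133,456 − 82,900 = 50,556 kg; Δv = 441×9.80665×ln(2.64) = 4324.7×0.9707 ≈ 4198 m/s.
Stage 2: m₀ = 43,886 kg, m_f = 43,886 − 31,800 = 12,086 kg; Δv = 265×9.80665×ln(3.631) = 2598.8×1.2895 ≈ 3351 m/s.
Stage 3: m₀ = 8,636 kg, m_f = 8,636 − 6,180 = 2,456 kg; Δv = 345×9.80665×ln(3.516) = 3383.3×1.2574 ≈ 4254 m/s.
Total Δv = 4198 + 3351 + 4254 = 11803 m/s.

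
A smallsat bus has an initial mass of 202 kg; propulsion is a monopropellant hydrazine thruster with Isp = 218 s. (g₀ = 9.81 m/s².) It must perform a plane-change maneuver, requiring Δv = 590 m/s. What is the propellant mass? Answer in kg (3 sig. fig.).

propellant mass ≈ 48.7 kg

v_e = Isp · g₀ = 218 × 9.81 = 2138.6 m/s.
m₀/m_f = exp(Δv / v_e) = exp(590 / 2138.6) = exp(0.2759) = 1.3177.
m_f = 202 / 1.3177 = 153.297 kg, so propellant = m₀ − m_f = 202 − 153.297 = 48.703 kg.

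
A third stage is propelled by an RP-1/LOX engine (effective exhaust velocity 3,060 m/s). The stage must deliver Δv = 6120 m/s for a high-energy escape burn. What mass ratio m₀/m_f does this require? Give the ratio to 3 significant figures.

m₀/m_f = exp(Δv / v_e) = exp(6120 / 3060.0) = exp(2.0000) = 7.3891.

mass ratio ≈ 7.39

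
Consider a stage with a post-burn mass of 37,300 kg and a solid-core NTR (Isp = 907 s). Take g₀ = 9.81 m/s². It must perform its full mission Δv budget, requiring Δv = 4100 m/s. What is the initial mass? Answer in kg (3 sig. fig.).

v_e = Isp · g₀ = 907 × 9.81 = 8897.7 m/s.
m₀/m_f = exp(Δv / v_e) = exp(4100 / 8897.7) = exp(0.4608) = 1.5853.
m₀ = m_f × 1.5853 = 37,300 × 1.5853 = 59,131.7 kg.

initial mass ≈ 59100 kg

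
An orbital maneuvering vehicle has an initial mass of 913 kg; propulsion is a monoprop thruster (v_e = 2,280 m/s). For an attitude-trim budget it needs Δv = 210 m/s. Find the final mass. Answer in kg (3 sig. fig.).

Rocket equation: m₀/m_f = exp(Δv / v_e) = exp(210 / 2280.0) = exp(0.0921) = 1.0965.
m_f = m₀ / 1.0965 = 913 / 1.0965 = 832.649 kg.

final mass ≈ 833 kg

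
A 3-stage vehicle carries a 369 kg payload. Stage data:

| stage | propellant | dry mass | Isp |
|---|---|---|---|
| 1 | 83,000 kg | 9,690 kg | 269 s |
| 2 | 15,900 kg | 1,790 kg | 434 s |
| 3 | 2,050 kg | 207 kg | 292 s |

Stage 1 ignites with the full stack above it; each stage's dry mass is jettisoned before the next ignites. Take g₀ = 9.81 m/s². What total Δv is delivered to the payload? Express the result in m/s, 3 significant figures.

Ignition mass of stage 1 = 83,000+9,690 + 15,900+1,790 + 2,050+207 + 369 = 113,006 kg.
Stage 1: m₀ = 113,006 kg, m_f = 113,006 − 83,000 = 30,006 kg; Δv = 269×9.81×ln(3.766) = 2638.9×1.3260 ≈ 3499 m/s.
Stage 2: m₀ = 20,316 kg, m_f = 20,316 − 15,900 = 4,416 kg; Δv = 434×9.81×ln(4.601) = 4257.5×1.5262 ≈ 6498 m/s.
Stage 3: m₀ = 2,626 kg, m_f = 2,626 − 2,050 = 576 kg; Δv = 292×9.81×ln(4.559) = 2864.5×1.5171 ≈ 4346 m/s.
Total Δv = 3499 + 6498 + 4346 = 14343 m/s.

Δv ≈ 14300 m/s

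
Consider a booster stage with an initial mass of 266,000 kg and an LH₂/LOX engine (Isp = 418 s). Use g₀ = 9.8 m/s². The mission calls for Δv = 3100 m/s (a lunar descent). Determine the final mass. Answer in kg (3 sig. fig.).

final mass ≈ 125000 kg

v_e = Isp · g₀ = 418 × 9.8 = 4096.4 m/s.
From the ideal rocket equation, m₀/m_f = exp(Δv / v_e) = exp(3100 / 4096.4) = exp(0.7568) = 2.1314.
m_f = m₀ / 2.1314 = 266,000 / 2.1314 = 124,801 kg.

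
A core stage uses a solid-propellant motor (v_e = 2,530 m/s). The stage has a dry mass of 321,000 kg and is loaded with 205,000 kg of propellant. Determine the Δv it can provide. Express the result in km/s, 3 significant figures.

Δv ≈ 1.25 km/s

m₀ = m_dry + m_prop = 321,000 + 205,000 = 526,000 kg.
Using Δv = v_e ln(m₀/m_f): Δv = v_e · ln(m₀/m_f) = 2530.0 × ln(1.639) = 2530.0 × 0.4939 ≈ 1249.5 m/s.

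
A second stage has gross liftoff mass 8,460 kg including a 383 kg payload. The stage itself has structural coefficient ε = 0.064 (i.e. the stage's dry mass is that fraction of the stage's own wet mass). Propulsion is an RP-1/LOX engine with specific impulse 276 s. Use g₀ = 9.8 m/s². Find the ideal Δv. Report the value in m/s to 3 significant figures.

Δv ≈ 6060 m/s

Stage wet mass = m₀ − payload = 8,460 − 383 = 8,077 kg.
Stage dry mass = ε × stage wet mass = 0.064 × 8,077 = 516.928 kg.
Burnout mass m_f = stage dry + payload = 516.928 + 383 = 899.928 kg.
v_e = Isp · g₀ = 276 × 9.8 = 2704.8 m/s.
By the Tsiolkovsky rocket equation, Δv = v_e · ln(8,460/899.928) = 2704.8 × ln(9.401) = 2704.8 × 2.2408 ≈ 6061 m/s.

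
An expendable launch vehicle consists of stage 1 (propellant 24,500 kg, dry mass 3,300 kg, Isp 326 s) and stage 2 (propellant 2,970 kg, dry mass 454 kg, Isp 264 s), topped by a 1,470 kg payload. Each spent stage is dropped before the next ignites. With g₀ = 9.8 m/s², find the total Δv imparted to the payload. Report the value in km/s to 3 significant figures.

Ignition mass of stage 1 = 24,500+3,300 + 2,970+454 + 1,470 = 32,694 kg.
Stage 1: m₀ = 32,694 kg, m_f = 32,694 − 24,500 = 8,194 kg; Δv = 326×9.8×ln(3.99) = 3194.8×1.3838 ≈ 4421 m/s.
Stage 2: m₀ = 4,894 kg, m_f = 4,894 − 2,970 = 1,924 kg; Δv = 264×9.8×ln(2.544) = 2587.2×0.9336 ≈ 2415 m/s.
Total Δv = 4421 + 2415 = 6836 m/s.

Δv ≈ 6.84 km/s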